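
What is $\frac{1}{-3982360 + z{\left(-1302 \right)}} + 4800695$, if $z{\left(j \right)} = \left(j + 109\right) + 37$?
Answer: $\frac{19123645343619}{3983516} \approx 4.8007 \cdot 10^{6}$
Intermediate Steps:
$z{\left(j \right)} = 146 + j$ ($z{\left(j \right)} = \left(109 + j\right) + 37 = 146 + j$)
$\frac{1}{-3982360 + z{\left(-1302 \right)}} + 4800695 = \frac{1}{-3982360 + \left(146 - 1302\right)} + 4800695 = \frac{1}{-3982360 - 1156} + 4800695 = \frac{1}{-3983516} + 4800695 = - \frac{1}{3983516} + 4800695 = \frac{19123645343619}{3983516}$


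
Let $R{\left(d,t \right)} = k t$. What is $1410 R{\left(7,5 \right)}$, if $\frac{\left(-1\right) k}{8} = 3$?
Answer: $-169200$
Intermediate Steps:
$k = -24$ ($k = \left(-8\right) 3 = -24$)
$R{\left(d,t \right)} = - 24 t$
$1410 R{\left(7,5 \right)} = 1410 \left(\left(-24\right) 5\right) = 1410 \left(-120\right) = -169200$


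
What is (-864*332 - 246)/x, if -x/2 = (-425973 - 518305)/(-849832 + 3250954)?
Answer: -172336929867/472139 ≈ -3.6501e+5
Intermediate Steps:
x = 944278/1200561 (x = -2*(-425973 - 518305)/(-849832 + 3250954) = -(-1888556)/2401122 = -2*(-472139/1200561) = 944278/1200561 ≈ 0.78653)
(-864*332 - 246)/x = (-864*332 - 246)/(944278/1200561) = (-286848 - 246)*(1200561/944278) = -287094*1200561/944278 = -172336929867/472139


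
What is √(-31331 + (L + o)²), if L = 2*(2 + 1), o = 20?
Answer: I*√30655 ≈ 175.09*I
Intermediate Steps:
L = 6 (L = 2*3 = 6)
√(-31331 + (L + o)²) = √(-31331 + (6 + 20)²) = √(-31331 + 26²) = √(-31331 + 676) = √(-30655) = I*√30655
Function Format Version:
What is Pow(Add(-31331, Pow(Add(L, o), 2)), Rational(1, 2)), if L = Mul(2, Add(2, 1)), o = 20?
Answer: Mul(I, Pow(30655, Rational(1, 2))) ≈ Mul(175.09, I)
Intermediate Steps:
L = 6 (L = Mul(2, 3) = 6)
Pow(Add(-31331, Pow(Add(L, o), 2)), Rational(1, 2)) = Pow(Add(-31331, Pow(Add(6, 20), 2)), Rational(1, 2)) = Pow(Add(-31331, Pow(26, 2)), Rational(1, 2)) = Pow(Add(-31331, 676), Rational(1, 2)) = Pow(-30655, Rational(1, 2)) = Mul(I, Pow(30655, Rational(1, 2)))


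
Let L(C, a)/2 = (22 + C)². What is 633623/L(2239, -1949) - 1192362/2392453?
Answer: -11641313405/26675047378 ≈ -0.43641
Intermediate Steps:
L(C, a) = 2*(22 + C)²
633623/L(2239, -1949) - 1192362/2392453 = 633623/((2*(22 + 2239)²)) - 1192362/2392453 = 633623/((2*2261²)) - 1192362*1/2392453 = 633623/((2*5112121)) - 9102/18263 = 633623/10224242 - 9102/18263 = -11641313405/26675047378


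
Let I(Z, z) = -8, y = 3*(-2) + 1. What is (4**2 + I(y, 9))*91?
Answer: 728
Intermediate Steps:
y = -5 (y = -6 + 1 = -5)
(4**2 + I(y, 9))*91 = (4**2 - 8)*91 = (16 - 8)*91 = 8*91 = 728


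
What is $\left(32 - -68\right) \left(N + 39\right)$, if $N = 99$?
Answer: $13800$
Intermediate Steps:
$\left(32 - -68\right) \left(N + 39\right) = \left(32 - -68\right) \left(99 + 39\right) = \left(32 + 68\right) 138 = 100 \cdot 138 = 13800$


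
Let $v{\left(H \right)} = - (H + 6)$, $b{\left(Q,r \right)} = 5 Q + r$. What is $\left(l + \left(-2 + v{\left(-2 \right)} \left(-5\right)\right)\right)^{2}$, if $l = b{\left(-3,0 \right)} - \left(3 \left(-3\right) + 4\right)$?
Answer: $64$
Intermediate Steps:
$b{\left(Q,r \right)} = r + 5 Q$
$v{\left(H \right)} = -6 - H$ ($v{\left(H \right)} = - (6 + H) = -6 - H$)
$l = -10$ ($l = \left(0 + 5 \left(-3\right)\right) - \left(3 \left(-3\right) + 4\right) = \left(0 - 15\right) - \left(-9 + 4\right) = -15 - -5 = -15 + 5 = -10$)
$\left(l + \left(-2 + v{\left(-2 \right)} \left(-5\right)\right)\right)^{2} = \left(-10 - \left(2 - \left(-6 - -2\right) \left(-5\right)\right)\right)^{2} = \left(-10 - \left(2 - \left(-6 + 2\right) \left(-5\right)\right)\right)^{2} = \left(-10 - -18\right)^{2} = \left(-10 + \left(-2 + 20\right)\right)^{2} = \left(-10 + 18\right)^{2} = 8^{2} = 64$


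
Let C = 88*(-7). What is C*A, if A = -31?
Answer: 19096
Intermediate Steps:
C = -616
C*A = -616*(-31) = 19096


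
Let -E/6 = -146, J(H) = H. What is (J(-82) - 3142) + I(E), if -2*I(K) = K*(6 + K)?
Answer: -389540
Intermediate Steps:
E = 876 (E = -6*(-146) = 876)
I(K) = -K*(6 + K)/2
(J(-82) - 3142) + I(E) = (-82 - 3142) - ½*876*(6 + 876) = -3224 - ½*876*882 = -3224 - 386316 = -389540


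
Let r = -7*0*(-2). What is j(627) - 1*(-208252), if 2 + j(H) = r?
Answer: 208250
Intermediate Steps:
r = 0 (r = 0*(-2) = 0)
j(H) = -2 (j(H) = -2 + 0 = -2)
j(627) - 1*(-208252) = -2 - 1*(-208252) = -2 + 208252 = 208250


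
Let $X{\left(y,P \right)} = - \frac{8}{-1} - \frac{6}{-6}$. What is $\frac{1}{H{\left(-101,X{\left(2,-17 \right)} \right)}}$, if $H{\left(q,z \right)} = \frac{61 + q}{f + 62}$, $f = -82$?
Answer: $\frac{1}{2} \approx 0.5$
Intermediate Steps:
$X{\left(y,P \right)} = 9$ ($X{\left(y,P \right)} = \left(-8\right) \left(-1\right) - -1 = 8 + 1 = 9$)
$H{\left(q,z \right)} = - \frac{61}{20} - \frac{q}{20}$ ($H{\left(q,z \right)} = \frac{61 + q}{-82 + 62} = \frac{61 + q}{-20} = \left(61 + q\right) \left(- \frac{1}{20}\right) = - \frac{61}{20} - \frac{q}{20}$)
$\frac{1}{H{\left(-101,X{\left(2,-17 \right)} \right)}} = \frac{1}{- \frac{61}{20} - - \frac{101}{20}} = \frac{1}{- \frac{61}{20} + \frac{101}{20}} = \frac{1}{2}$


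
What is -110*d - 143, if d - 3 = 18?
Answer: -2453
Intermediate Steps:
d = 21 (d = 3 + 18 = 21)
-110*d - 143 = -110*21 - 143 = -2310 - 143 = -2453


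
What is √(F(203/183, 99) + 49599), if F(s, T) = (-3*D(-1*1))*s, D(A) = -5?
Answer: √184619794/61 ≈ 222.75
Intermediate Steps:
F(s, T) = 15*s (F(s, T) = (-3*(-5))*s = 15*s)
√(F(203/183, 99) + 49599) = √(15*(203/183) + 49599) = √(1015/61 + 49599) = √(3026554/61) = √184619794/61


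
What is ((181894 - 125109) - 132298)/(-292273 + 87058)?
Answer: 25171/68405 ≈ 0.36797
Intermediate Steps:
((181894 - 125109) - 132298)/(-292273 + 87058) = (56785 - 132298)/(-205215) = -75513*(-1/205215) = 25171/68405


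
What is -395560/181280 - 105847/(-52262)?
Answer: -241041/1537996 ≈ -0.15672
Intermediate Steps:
-395560/181280 - 105847/(-52262) = -395560*1/181280 - 105847*(-1/52262) = -899/412 + 15121/7466 = -241041/1537996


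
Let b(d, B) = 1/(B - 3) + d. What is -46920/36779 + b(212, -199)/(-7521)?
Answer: -72857821757/55876201518 ≈ -1.3039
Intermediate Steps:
b(d, B) = d + 1/(-3 + B) (b(d, B) = 1/(-3 + B) + d = d + 1/(-3 + B))
-46920/36779 + b(212, -199)/(-7521) = -46920/36779 + ((1 - 3*212 - 199*212)/(-3 - 199))/(-7521) = -46920*1/36779 + ((1 - 636 - 42188)/(-202))*(-1/7521) = -46920/36779 - 1/202*(-42823)*(-1/7521) = -46920/36779 + (42823/202)*(-1/7521) = -46920/36779 - 42823/1519242 = -72857821757/55876201518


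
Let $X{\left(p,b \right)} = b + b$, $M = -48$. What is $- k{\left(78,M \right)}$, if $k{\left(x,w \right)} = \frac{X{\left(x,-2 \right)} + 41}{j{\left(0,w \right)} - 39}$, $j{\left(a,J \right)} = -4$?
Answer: $\frac{37}{43} \approx 0.86047$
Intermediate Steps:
$X{\left(p,b \right)} = 2 b$
$k{\left(x,w \right)} = - \frac{37}{43}$ ($k{\left(x,w \right)} = \frac{2 \left(-2\right) + 41}{-4 - 39} = \frac{-4 + 41}{-43} = 37 \left(- \frac{1}{43}\right) = - \frac{37}{43}$)
$- k{\left(78,M \right)} = \left(-1\right) \left(- \frac{37}{43}\right) = \frac{37}{43}$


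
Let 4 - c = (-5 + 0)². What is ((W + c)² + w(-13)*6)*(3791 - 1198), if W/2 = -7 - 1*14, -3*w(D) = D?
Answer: 10359035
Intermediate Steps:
c = -21 (c = 4 - (-5 + 0)² = 4 - 1*(-5)² = 4 - 1*25 = 4 - 25 = -21)
w(D) = -D/3
W = -42 (W = 2*(-7 - 1*14) = 2*(-7 - 14) = 2*(-21) = -42)
((W + c)² + w(-13)*6)*(3791 - 1198) = ((-42 - 21)² - ⅓*(-13)*6)*(3791 - 1198) = ((-63)² + (13/3)*6)*2593 = (3969 + 26)*2593 = 3995*2593 = 10359035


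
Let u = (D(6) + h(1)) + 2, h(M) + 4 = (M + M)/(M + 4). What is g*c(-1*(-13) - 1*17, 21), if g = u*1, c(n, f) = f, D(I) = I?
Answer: 462/5 ≈ 92.400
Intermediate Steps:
h(M) = -4 + 2*M/(4 + M) (h(M) = -4 + (M + M)/(M + 4) = -4 + (2*M)/(4 + M) = -4 + 2*M/(4 + M))
u = 22/5 (u = (6 + 2*(-8 - 1*1)/(4 + 1)) + 2 = (6 + 2*(-8 - 1)/5) + 2 = (6 + 2*(⅕)*(-9)) + 2 = (6 - 18/5) + 2 = 12/5 + 2 = 22/5 ≈ 4.4000)
g = 22/5 (g = (22/5)*1 = 22/5 ≈ 4.4000)
g*c(-1*(-13) - 1*17, 21) = (22/5)*21 = 462/5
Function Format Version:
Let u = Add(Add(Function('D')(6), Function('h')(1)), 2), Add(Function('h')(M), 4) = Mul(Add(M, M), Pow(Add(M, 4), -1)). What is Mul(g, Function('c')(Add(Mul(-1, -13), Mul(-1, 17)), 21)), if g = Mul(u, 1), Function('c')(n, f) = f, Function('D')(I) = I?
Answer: Rational(462, 5) ≈ 92.400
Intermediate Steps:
Function('h')(M) = Add(-4, Mul(2, M, Pow(Add(4, M), -1))) (Function('h')(M) = Add(-4, Mul(Add(M, M), Pow(Add(M, 4), -1))) = Add(-4, Mul(Mul(2, M), Pow(Add(4, M), -1))) = Add(-4, Mul(2, M, Pow(Add(4, M), -1))))
u = Rational(22, 5) (u = Add(Add(6, Mul(2, Pow(Add(4, 1), -1), Add(-8, Mul(-1, 1)))), 2) = Add(Add(6, Mul(2, Pow(5, -1), Add(-8, -1))), 2) = Add(Add(6, Mul(2, Rational(1, 5), -9)), 2) = Add(Add(6, Rational(-18, 5)), 2) = Add(Rational(12, 5), 2) = Rational(22, 5) ≈ 4.4000)
g = Rational(22, 5) (g = Mul(Rational(22, 5), 1) = Rational(22, 5) ≈ 4.4000)
Mul(g, Function('c')(Add(Mul(-1, -13), Mul(-1, 17)), 21)) = Mul(Rational(22, 5), 21) = Rational(462, 5)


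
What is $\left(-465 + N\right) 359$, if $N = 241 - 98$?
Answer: $-115598$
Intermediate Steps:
$N = 143$
$\left(-465 + N\right) 359 = \left(-465 + 143\right) 359 = \left(-322\right) 359 = -115598$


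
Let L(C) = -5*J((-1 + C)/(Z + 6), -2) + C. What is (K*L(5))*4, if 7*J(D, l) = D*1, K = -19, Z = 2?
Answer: -2470/7 ≈ -352.86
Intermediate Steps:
J(D, l) = D/7 (J(D, l) = (D*1)/7 = D/7)
L(C) = 5/56 + 51*C/56 (L(C) = -5*(-1 + C)/(2 + 6)/7 + C = -5*(-1 + C)/8/7 + C = -5*(-1 + C)*(1/8)/7 + C = -5*(-1/8 + C/8)/7 + C = -5*(-1/56 + C/56) + C = (5/56 - 5*C/56) + C = 5/56 + 51*C/56)
(K*L(5))*4 = -19*(5/56 + (51/56)*5)*4 = -19*(5/56 + 255/56)*4 = -19*65/14*4 = -1235/14*4 = -2470/7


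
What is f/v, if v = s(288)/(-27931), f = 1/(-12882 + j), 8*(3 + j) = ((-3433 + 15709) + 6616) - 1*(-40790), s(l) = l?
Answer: 27931/1562328 ≈ 0.017878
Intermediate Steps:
j = 29829/4 (j = -3 + (((-3433 + 15709) + 6616) - 1*(-40790))/8 = -3 + ((12276 + 6616) + 40790)/8 = -3 + (18892 + 40790)/8 = -3 + (⅛)*59682 = -3 + 29841/4 = 29829/4 ≈ 7457.3)
f = -4/21699 (f = 1/(-12882 + 29829/4) = 1/(-21699/4) = -4/21699 ≈ -0.00018434)
v = -288/27931 (v = 288/(-27931) = 288*(-1/27931) = -288/27931 ≈ -0.010311)
f/v = -4/(21699*(-288/27931)) = -4/21699*(-27931/288) = 27931/1562328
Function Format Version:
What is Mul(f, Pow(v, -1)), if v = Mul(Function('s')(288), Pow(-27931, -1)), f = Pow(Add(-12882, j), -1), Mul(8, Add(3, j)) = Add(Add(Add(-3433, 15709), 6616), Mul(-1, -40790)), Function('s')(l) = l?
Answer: Rational(27931, 1562328) ≈ 0.017878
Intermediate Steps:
j = Rational(29829, 4) (j = Add(-3, Mul(Rational(1, 8), Add(Add(Add(-3433, 15709), 6616), Mul(-1, -40790)))) = Add(-3, Mul(Rational(1, 8), Add(Add(12276, 6616), 40790))) = Add(-3, Mul(Rational(1, 8), Add(18892, 40790))) = Add(-3, Mul(Rational(1, 8), 59682)) = Add(-3, Rational(29841, 4)) = Rational(29829, 4) ≈ 7457.3)
f = Rational(-4, 21699) (f = Pow(Add(-12882, Rational(29829, 4)), -1) = Pow(Rational(-21699, 4), -1) = Rational(-4, 21699) ≈ -0.00018434)
v = Rational(-288, 27931) (v = Mul(288, Pow(-27931, -1)) = Mul(288, Rational(-1, 27931)) = Rational(-288, 27931) ≈ -0.010311)
Mul(f, Pow(v, -1)) = Mul(Rational(-4, 21699), Pow(Rational(-288, 27931), -1)) = Mul(Rational(-4, 21699), Rational(-27931, 288)) = Rational(27931, 1562328)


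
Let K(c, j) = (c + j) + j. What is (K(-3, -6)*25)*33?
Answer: -12375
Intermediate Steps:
K(c, j) = c + 2*j
(K(-3, -6)*25)*33 = ((-3 + 2*(-6))*25)*33 = ((-3 - 12)*25)*33 = -15*25*33 = -375*33 = -12375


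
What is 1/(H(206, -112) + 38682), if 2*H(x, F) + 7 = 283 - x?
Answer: 1/38717 ≈ 2.5828e-5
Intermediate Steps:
H(x, F) = 138 - x/2 (H(x, F) = -7/2 + (283 - x)/2 = -7/2 + (283/2 - x/2) = 138 - x/2)
1/(H(206, -112) + 38682) = 1/((138 - ½*206) + 38682) = 1/((138 - 103) + 38682) = 1/(35 + 38682) = 1/38717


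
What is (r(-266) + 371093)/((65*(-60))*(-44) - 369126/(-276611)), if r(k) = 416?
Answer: 102763475999/47466816726 ≈ 2.1650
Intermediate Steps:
(r(-266) + 371093)/((65*(-60))*(-44) - 369126/(-276611)) = (416 + 371093)/((65*(-60))*(-44) - 369126/(-276611)) = 371509/(-3900*(-44) - 369126*(-1/276611)) = 371509/(171600 + 369126/276611) = 371509/(47466816726/276611) = 371509*(276611/47466816726) = 102763475999/47466816726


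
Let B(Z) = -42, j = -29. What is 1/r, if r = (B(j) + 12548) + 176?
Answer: 1/12682 ≈ 7.8852e-5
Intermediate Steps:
r = 12682 (r = (-42 + 12548) + 176 = 12506 + 176 = 12682)
1/r = 1/12682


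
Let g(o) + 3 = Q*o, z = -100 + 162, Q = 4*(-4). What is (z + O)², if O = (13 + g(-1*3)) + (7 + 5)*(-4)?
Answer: 5184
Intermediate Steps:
Q = -16
z = 62
g(o) = -3 - 16*o
O = 10 (O = (13 + (-3 - (-16)*3)) + (7 + 5)*(-4) = (13 + (-3 - 16*(-3))) + 12*(-4) = (13 + (-3 + 48)) - 48 = (13 + 45) - 48 = 58 - 48 = 10)
(z + O)² = (62 + 10)² = 72² = 5184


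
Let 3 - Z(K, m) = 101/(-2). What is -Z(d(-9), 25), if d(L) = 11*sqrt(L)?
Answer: -107/2 ≈ -53.500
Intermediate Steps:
Z(K, m) = 107/2 (Z(K, m) = 3 - 101/(-2) = 3 - 101*(-1)/2 = 3 - 1*(-101/2) = 3 + 101/2 = 107/2)
-Z(d(-9), 25) = -1*107/2 = -107/2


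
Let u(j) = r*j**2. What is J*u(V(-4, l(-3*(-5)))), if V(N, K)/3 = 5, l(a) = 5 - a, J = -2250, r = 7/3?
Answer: -1181250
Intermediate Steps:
r = 7/3 (r = 7*(1/3) = 7/3 ≈ 2.3333)
V(N, K) = 15 (V(N, K) = 3*5 = 15)
u(j) = 7*j**2/3
J*u(V(-4, l(-3*(-5)))) = -5250*15**2 = -5250*225 = -2250*525 = -1181250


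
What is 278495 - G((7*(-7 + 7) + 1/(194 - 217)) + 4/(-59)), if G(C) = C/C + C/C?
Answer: 278493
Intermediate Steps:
G(C) = 2 (G(C) = 1 + 1 = 2)
278495 - G((7*(-7 + 7) + 1/(194 - 217)) + 4/(-59)) = 278495 - 1*2 = 278495 - 2 = 278493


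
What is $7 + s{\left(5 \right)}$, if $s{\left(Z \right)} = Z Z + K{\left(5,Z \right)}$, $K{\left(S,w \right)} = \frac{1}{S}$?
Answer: $\frac{161}{5} \approx 32.2$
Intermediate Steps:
$s{\left(Z \right)} = \frac{1}{5} + Z^{2}$ ($s{\left(Z \right)} = Z Z + \frac{1}{5} = Z^{2} + \frac{1}{5} = \frac{1}{5} + Z^{2}$)
$7 + s{\left(5 \right)} = 7 + \left(\frac{1}{5} + 5^{2}\right) = 7 + \left(\frac{1}{5} + 25\right) = 7 + \frac{126}{5} = \frac{161}{5}$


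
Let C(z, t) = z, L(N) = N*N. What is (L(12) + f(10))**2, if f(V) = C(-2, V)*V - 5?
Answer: 14161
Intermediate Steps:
L(N) = N**2
f(V) = -5 - 2*V (f(V) = -2*V - 5 = -5 - 2*V)
(L(12) + f(10))**2 = (12**2 + (-5 - 2*10))**2 = (144 + (-5 - 20))**2 = (144 - 25)**2 = 119**2 = 14161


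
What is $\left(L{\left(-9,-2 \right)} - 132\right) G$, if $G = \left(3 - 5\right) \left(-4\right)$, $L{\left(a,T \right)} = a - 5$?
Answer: $-1168$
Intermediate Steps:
$L{\left(a,T \right)} = -5 + a$
$G = 8$ ($G = \left(-2\right) \left(-4\right) = 8$)
$\left(L{\left(-9,-2 \right)} - 132\right) G = \left(\left(-5 - 9\right) - 132\right) 8 = \left(-14 - 132\right) 8 = \left(-146\right) 8 = -1168$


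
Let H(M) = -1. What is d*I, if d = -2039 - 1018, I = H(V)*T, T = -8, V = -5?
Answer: -24456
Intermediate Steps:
I = 8 (I = -1*(-8) = 8)
d = -3057
d*I = -3057*8 = -24456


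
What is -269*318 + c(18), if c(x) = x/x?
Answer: -85541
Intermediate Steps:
c(x) = 1
-269*318 + c(18) = -269*318 + 1 = -85542 + 1 = -85541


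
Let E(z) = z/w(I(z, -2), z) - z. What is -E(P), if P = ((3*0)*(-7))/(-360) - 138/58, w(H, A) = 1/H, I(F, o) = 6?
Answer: 345/29 ≈ 11.897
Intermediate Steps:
P = -69/29 (P = (0*(-7))*(-1/360) - 138*1/58 = 0*(-1/360) - 69/29 = 0 - 69/29 = -69/29 ≈ -2.3793)
E(z) = 5*z (E(z) = z/(1/6) - z = z*6 - z = 6*z - z = 5*z)
-E(P) = -5*(-69)/29 = -1*(-345/29) = 345/29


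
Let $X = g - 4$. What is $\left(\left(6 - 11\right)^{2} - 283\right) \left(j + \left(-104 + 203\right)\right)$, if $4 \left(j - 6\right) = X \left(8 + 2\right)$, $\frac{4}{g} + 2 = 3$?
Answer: $-27090$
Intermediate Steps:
$g = 4$ ($g = \frac{4}{-2 + 3} = \frac{4}{1} = 4 \cdot 1 = 4$)
$X = 0$ ($X = 4 - 4 = 0$)
$j = 6$ ($j = 6 + \frac{0 \left(8 + 2\right)}{4} = 6 + \frac{0 \cdot 10}{4} = 6 + \frac{1}{4} \cdot 0 = 6 + 0 = 6$)
$\left(\left(6 - 11\right)^{2} - 283\right) \left(j + \left(-104 + 203\right)\right) = \left(\left(6 - 11\right)^{2} - 283\right) \left(6 + \left(-104 + 203\right)\right) = \left(\left(-5\right)^{2} - 283\right) \left(6 + 99\right) = \left(25 - 283\right) 105 = \left(-258\right) 105 = -27090$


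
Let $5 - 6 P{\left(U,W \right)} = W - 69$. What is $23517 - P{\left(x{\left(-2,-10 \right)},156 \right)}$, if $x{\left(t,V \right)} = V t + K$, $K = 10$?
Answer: $\frac{70592}{3} \approx 23531.0$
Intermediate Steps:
$x{\left(t,V \right)} = 10 + V t$ ($x{\left(t,V \right)} = V t + 10 = 10 + V t$)
$P{\left(U,W \right)} = \frac{37}{3} - \frac{W}{6}$ ($P{\left(U,W \right)} = \frac{5}{6} - \frac{W - 69}{6} = \frac{5}{6} - \frac{-69 + W}{6} = \frac{5}{6} - \left(- \frac{23}{2} + \frac{W}{6}\right) = \frac{37}{3} - \frac{W}{6}$)
$23517 - P{\left(x{\left(-2,-10 \right)},156 \right)} = 23517 - \left(\frac{37}{3} - 26\right) = 23517 - - \frac{41}{3} = 23517 + \frac{41}{3} = \frac{70592}{3}$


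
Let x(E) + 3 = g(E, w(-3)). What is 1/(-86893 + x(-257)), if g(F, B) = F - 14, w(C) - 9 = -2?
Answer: -1/87167 ≈ -1.1472e-5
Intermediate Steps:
w(C) = 7 (w(C) = 9 - 2 = 7)
g(F, B) = -14 + F
x(E) = -17 + E (x(E) = -3 + (-14 + E) = -17 + E)
1/(-86893 + x(-257)) = 1/(-86893 + (-17 - 257)) = 1/(-86893 - 274) = 1/(-87167) = -1/87167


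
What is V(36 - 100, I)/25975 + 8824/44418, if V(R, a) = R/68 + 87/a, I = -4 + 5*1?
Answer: 1980720667/9806939175 ≈ 0.20197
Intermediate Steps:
I = 1 (I = -4 + 5 = 1)
V(R, a) = 87/a + R/68 (V(R, a) = R*(1/68) + 87/a = R/68 + 87/a = 87/a + R/68)
V(36 - 100, I)/25975 + 8824/44418 = (87/1 + (36 - 100)/68)/25975 + 8824/44418 = (87*1 + (1/68)*(-64))*(1/25975) + 8824*(1/44418) = (87 - 16/17)*(1/25975) + 4412/22209 = (1463/17)*(1/25975) + 4412/22209 = 1463/441575 + 4412/22209 = 1980720667/9806939175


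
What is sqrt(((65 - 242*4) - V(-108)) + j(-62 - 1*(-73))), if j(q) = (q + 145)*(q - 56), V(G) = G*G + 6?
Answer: 3*I*sqrt(2177) ≈ 139.98*I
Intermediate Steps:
V(G) = 6 + G**2 (V(G) = G**2 + 6 = 6 + G**2)
j(q) = (-56 + q)*(145 + q) (j(q) = (145 + q)*(-56 + q) = (-56 + q)*(145 + q))
sqrt(((65 - 242*4) - V(-108)) + j(-62 - 1*(-73))) = sqrt(((65 - 242*4) - (6 + (-108)**2)) + (-8120 + (-62 - 1*(-73))**2 + 89*(-62 - 1*(-73)))) = sqrt(((65 - 22*44) - (6 + 11664)) + (-8120 + (-62 + 73)**2 + 89*(-62 + 73))) = sqrt(((65 - 968) - 1*11670) + (-8120 + 11**2 + 89*11)) = sqrt((-903 - 11670) + (-8120 + 121 + 979)) = sqrt(-12573 - 7020) = sqrt(-19593) = 3*I*sqrt(2177)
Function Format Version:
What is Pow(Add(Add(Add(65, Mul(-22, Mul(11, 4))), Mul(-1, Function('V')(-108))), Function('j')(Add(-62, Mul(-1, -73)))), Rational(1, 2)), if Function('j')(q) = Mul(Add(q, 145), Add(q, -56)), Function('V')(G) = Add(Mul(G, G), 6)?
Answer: Mul(3, I, Pow(2177, Rational(1, 2))) ≈ Mul(139.98, I)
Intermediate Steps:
Function('V')(G) = Add(6, Pow(G, 2)) (Function('V')(G) = Add(Pow(G, 2), 6) = Add(6, Pow(G, 2)))
Function('j')(q) = Mul(Add(-56, q), Add(145, q)) (Function('j')(q) = Mul(Add(145, q), Add(-56, q)) = Mul(Add(-56, q), Add(145, q)))
Pow(Add(Add(Add(65, Mul(-22, Mul(11, 4))), Mul(-1, Function('V')(-108))), Function('j')(Add(-62, Mul(-1, -73)))), Rational(1, 2)) = Pow(Add(Add(Add(65, Mul(-22, Mul(11, 4))), Mul(-1, Add(6, Pow(-108, 2)))), Add(-8120, Pow(Add(-62, Mul(-1, -73)), 2), Mul(89, Add(-62, Mul(-1, -73))))), Rational(1, 2)) = Pow(Add(Add(Add(65, Mul(-22, 44)), Mul(-1, Add(6, 11664))), Add(-8120, Pow(Add(-62, 73), 2), Mul(89, Add(-62, 73)))), Rational(1, 2)) = Pow(Add(Add(Add(65, -968), Mul(-1, 11670)), Add(-8120, Pow(11, 2), Mul(89, 11))), Rational(1, 2)) = Pow(Add(Add(-903, -11670), Add(-8120, 121, 979)), Rational(1, 2)) = Pow(Add(-12573, -7020), Rational(1, 2)) = Pow(-19593, Rational(1, 2)) = Mul(3, I, Pow(2177, Rational(1, 2)))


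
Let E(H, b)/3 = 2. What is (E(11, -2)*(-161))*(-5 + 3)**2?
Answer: -3864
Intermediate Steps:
E(H, b) = 6 (E(H, b) = 3*2 = 6)
(E(11, -2)*(-161))*(-5 + 3)**2 = (6*(-161))*(-5 + 3)**2 = -966*(-2)**2 = -966*4 = -3864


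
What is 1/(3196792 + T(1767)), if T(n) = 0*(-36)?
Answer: 1/3196792 ≈ 3.1281e-7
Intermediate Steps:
T(n) = 0
1/(3196792 + T(1767)) = 1/(3196792 + 0) = 1/3196792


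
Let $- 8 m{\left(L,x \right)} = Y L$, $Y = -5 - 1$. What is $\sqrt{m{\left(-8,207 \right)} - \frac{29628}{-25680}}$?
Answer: $\frac{i \sqrt{5548485}}{1070} \approx 2.2014 i$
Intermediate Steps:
$Y = -6$
$m{\left(L,x \right)} = \frac{3 L}{4}$ ($m{\left(L,x \right)} = - \frac{\left(-6\right) L}{8} = \frac{3 L}{4}$)
$\sqrt{m{\left(-8,207 \right)} - \frac{29628}{-25680}} = \sqrt{\frac{3}{4} \left(-8\right) - \frac{29628}{-25680}} = \sqrt{-6 - - \frac{2469}{2140}} = \sqrt{-6 + \frac{2469}{2140}} = \sqrt{- \frac{10371}{2140}} = \frac{i \sqrt{5548485}}{1070}$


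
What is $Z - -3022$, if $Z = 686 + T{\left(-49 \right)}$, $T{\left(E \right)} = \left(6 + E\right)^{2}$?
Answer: $5557$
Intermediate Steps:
$Z = 2535$ ($Z = 686 + \left(6 - 49\right)^{2} = 686 + \left(-43\right)^{2} = 686 + 1849 = 2535$)
$Z - -3022 = 2535 - -3022 = 2535 + 3022 = 5557$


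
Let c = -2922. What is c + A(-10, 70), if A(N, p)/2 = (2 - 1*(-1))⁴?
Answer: -2760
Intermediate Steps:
A(N, p) = 162 (A(N, p) = 2*(2 - 1*(-1))⁴ = 2*(2 + 1)⁴ = 2*3⁴ = 2*81 = 162)
c + A(-10, 70) = -2922 + 162 = -2760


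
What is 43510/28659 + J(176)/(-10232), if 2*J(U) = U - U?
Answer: 43510/28659 ≈ 1.5182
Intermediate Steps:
J(U) = 0 (J(U) = (U - U)/2 = (½)*0 = 0)
43510/28659 + J(176)/(-10232) = 43510/28659 + 0/(-10232) = 43510*(1/28659) + 0*(-1/10232) = 43510/28659 + 0 = 43510/28659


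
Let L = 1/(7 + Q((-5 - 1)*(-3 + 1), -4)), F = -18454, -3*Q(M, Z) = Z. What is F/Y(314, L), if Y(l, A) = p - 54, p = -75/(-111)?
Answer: 682798/1973 ≈ 346.07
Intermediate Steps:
Q(M, Z) = -Z/3
p = 25/37 (p = -75*(-1/111) = 25/37 ≈ 0.67568)
L = 3/25 (L = 1/(7 - ⅓*(-4)) = 1/(7 + 4/3) = 1/(25/3) = 3/25 ≈ 0.12000)
Y(l, A) = -1973/37 (Y(l, A) = 25/37 - 54 = -1973/37)
F/Y(314, L) = -18454/(-1973/37) = -18454*(-37/1973) = 682798/1973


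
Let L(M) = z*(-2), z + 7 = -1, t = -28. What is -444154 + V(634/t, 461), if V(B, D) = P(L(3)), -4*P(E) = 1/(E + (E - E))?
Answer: -28425857/64 ≈ -4.4415e+5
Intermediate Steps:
z = -8 (z = -7 - 1 = -8)
L(M) = 16 (L(M) = -8*(-2) = 16)
P(E) = -1/(4*E) (P(E) = -1/(4*(E + (E - E))) = -1/(4*(E + 0)) = -1/(4*E))
V(B, D) = -1/64 (V(B, D) = -¼/16 = -¼*1/16 = -1/64)
-444154 + V(634/t, 461) = -444154 - 1/64 = -28425857/64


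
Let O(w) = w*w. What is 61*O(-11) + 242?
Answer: 7623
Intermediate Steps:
O(w) = w²
61*O(-11) + 242 = 61*(-11)² + 242 = 61*121 + 242 = 7381 + 242 = 7623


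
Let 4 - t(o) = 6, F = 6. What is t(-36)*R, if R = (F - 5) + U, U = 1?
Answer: -4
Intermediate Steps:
t(o) = -2 (t(o) = 4 - 1*6 = 4 - 6 = -2)
R = 2 (R = (6 - 5) + 1 = 1 + 1 = 2)
t(-36)*R = -2*2 = -4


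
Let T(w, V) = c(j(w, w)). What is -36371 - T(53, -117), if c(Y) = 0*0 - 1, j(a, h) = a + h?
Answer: -36370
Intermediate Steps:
c(Y) = -1 (c(Y) = 0 - 1 = -1)
T(w, V) = -1
-36371 - T(53, -117) = -36371 - 1*(-1) = -36371 + 1 = -36370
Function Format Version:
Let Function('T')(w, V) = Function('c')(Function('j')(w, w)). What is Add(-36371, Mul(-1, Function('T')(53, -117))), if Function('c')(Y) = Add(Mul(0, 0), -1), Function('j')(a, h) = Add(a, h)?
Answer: -36370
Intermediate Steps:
Function('c')(Y) = -1 (Function('c')(Y) = Add(0, -1) = -1)
Function('T')(w, V) = -1
Add(-36371, Mul(-1, Function('T')(53, -117))) = Add(-36371, Mul(-1, -1)) = Add(-36371, 1) = -36370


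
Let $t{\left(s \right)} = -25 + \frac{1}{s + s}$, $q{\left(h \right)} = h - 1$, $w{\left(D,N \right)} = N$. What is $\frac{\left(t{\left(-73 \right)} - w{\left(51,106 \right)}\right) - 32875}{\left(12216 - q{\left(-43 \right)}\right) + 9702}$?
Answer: $- \frac{4818877}{3206452} \approx -1.5029$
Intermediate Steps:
$q{\left(h \right)} = -1 + h$ ($q{\left(h \right)} = h - 1 = -1 + h$)
$t{\left(s \right)} = -25 + \frac{1}{2 s}$
$\frac{\left(t{\left(-73 \right)} - w{\left(51,106 \right)}\right) - 32875}{\left(12216 - q{\left(-43 \right)}\right) + 9702} = \frac{\left(\left(-25 + \frac{1}{2 \left(-73\right)}\right) - 106\right) - 32875}{\left(12216 - \left(-1 - 43\right)\right) + 9702} = \frac{\left(\left(-25 + \frac{1}{2} \left(- \frac{1}{73}\right)\right) - 106\right) - 32875}{\left(12216 - -44\right) + 9702} = \frac{\left(\left(-25 - \frac{1}{146}\right) - 106\right) - 32875}{\left(12216 + 44\right) + 9702} = \frac{\left(- \frac{3651}{146} - 106\right) - 32875}{12260 + 9702} = \frac{- \frac{19127}{146} - 32875}{21962} = \left(- \frac{4818877}{146}\right) \frac{1}{21962} = - \frac{4818877}{3206452}$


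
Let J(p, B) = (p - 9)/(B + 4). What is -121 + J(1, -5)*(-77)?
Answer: -737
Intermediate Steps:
J(p, B) = (-9 + p)/(4 + B)
-121 + J(1, -5)*(-77) = -121 + ((-9 + 1)/(4 - 5))*(-77) = -121 + (-8/(-1))*(-77) = -121 - 1*(-8)*(-77) = -121 + 8*(-77) = -121 - 616 = -737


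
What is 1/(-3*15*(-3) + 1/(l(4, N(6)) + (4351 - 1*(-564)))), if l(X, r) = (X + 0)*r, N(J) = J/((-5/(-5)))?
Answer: 4939/666766 ≈ 0.0074074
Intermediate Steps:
N(J) = J (N(J) = J/((-5*(-⅕))) = J/1 = J*1 = J)
l(X, r) = X*r
1/(-3*15*(-3) + 1/(l(4, N(6)) + (4351 - 1*(-564)))) = 1/(-3*15*(-3) + 1/(4*6 + (4351 - 1*(-564)))) = 1/(-45*(-3) + 1/(24 + (4351 + 564))) = 1/(135 + 1/(24 + 4915)) = 1/(135 + 1/4939) = 1/(666766/4939) = 4939/666766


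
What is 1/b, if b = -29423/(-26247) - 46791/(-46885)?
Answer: 1230590595/2607620732 ≈ 0.47192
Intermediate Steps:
b = 2607620732/1230590595 (b = -29423*(-1/26247) - 46791*(-1/46885) = 29423/26247 + 46791/46885 = 2607620732/1230590595 ≈ 2.1190)
1/b = 1/(2607620732/1230590595) = 1230590595/2607620732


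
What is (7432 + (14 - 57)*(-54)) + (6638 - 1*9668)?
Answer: 6724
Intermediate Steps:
(7432 + (14 - 57)*(-54)) + (6638 - 1*9668) = (7432 - 43*(-54)) + (6638 - 9668) = (7432 + 2322) - 3030 = 9754 - 3030 = 6724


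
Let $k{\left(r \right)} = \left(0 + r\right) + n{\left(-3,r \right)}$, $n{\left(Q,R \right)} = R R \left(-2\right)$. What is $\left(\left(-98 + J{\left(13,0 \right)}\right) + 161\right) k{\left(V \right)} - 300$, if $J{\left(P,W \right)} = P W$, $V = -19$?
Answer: $-46983$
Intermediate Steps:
$n{\left(Q,R \right)} = - 2 R^{2}$ ($n{\left(Q,R \right)} = R^{2} \left(-2\right) = - 2 R^{2}$)
$k{\left(r \right)} = r - 2 r^{2}$ ($k{\left(r \right)} = \left(0 + r\right) - 2 r^{2} = r - 2 r^{2}$)
$\left(\left(-98 + J{\left(13,0 \right)}\right) + 161\right) k{\left(V \right)} - 300 = \left(\left(-98 + 13 \cdot 0\right) + 161\right) \left(- 19 \left(1 - -38\right)\right) - 300 = \left(\left(-98 + 0\right) + 161\right) \left(- 19 \left(1 + 38\right)\right) - 300 = \left(-98 + 161\right) \left(\left(-19\right) 39\right) - 300 = 63 \left(-741\right) - 300 = -46683 - 300 = -46983$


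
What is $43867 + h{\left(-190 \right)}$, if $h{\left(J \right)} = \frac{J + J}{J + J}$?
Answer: $43868$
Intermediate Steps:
$h{\left(J \right)} = 1$ ($h{\left(J \right)} = \frac{2 J}{2 J} = 2 J \frac{1}{2 J} = 1$)
$43867 + h{\left(-190 \right)} = 43867 + 1 = 43868$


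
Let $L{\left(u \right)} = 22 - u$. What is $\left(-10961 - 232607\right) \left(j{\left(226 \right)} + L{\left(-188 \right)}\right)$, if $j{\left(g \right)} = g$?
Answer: $-106195648$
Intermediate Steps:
$\left(-10961 - 232607\right) \left(j{\left(226 \right)} + L{\left(-188 \right)}\right) = \left(-10961 - 232607\right) \left(226 + \left(22 - -188\right)\right) = - 243568 \left(226 + \left(22 + 188\right)\right) = - 243568 \left(226 + 210\right) = \left(-243568\right) 436 = -106195648$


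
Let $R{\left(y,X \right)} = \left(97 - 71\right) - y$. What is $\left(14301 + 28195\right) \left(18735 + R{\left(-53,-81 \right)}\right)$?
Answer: $799519744$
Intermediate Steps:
$R{\left(y,X \right)} = 26 - y$
$\left(14301 + 28195\right) \left(18735 + R{\left(-53,-81 \right)}\right) = \left(14301 + 28195\right) \left(18735 + \left(26 - -53\right)\right) = 42496 \left(18735 + \left(26 + 53\right)\right) = 42496 \left(18735 + 79\right) = 42496 \cdot 18814 = 799519744$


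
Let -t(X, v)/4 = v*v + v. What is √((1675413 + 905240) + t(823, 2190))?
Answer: I*√16612507 ≈ 4075.8*I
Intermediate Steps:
t(X, v) = -4*v - 4*v² (t(X, v) = -4*(v*v + v) = -4*(v² + v) = -4*(v + v²) = -4*v - 4*v²)
√((1675413 + 905240) + t(823, 2190)) = √((1675413 + 905240) - 4*2190*(1 + 2190)) = √(2580653 - 4*2190*2191) = √(2580653 - 19193160) = √(-16612507) = I*√16612507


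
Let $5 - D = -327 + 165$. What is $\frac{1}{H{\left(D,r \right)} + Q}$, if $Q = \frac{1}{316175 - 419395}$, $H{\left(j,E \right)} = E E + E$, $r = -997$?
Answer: $\frac{103220}{102498698639} \approx 1.007 \cdot 10^{-6}$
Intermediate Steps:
$D = 167$ ($D = 5 - \left(-327 + 165\right) = 5 - -162 = 5 + 162 = 167$)
$H{\left(j,E \right)} = E + E^{2}$ ($H{\left(j,E \right)} = E^{2} + E = E + E^{2}$)
$Q = - \frac{1}{103220}$ ($Q = \frac{1}{-103220} = - \frac{1}{103220} \approx -9.688 \cdot 10^{-6}$)
$\frac{1}{H{\left(D,r \right)} + Q} = \frac{1}{- 997 \left(1 - 997\right) - \frac{1}{103220}} = \frac{1}{\left(-997\right) \left(-996\right) - \frac{1}{103220}} = \frac{1}{993012 - \frac{1}{103220}} = \frac{1}{\frac{102498698639}{103220}} = \frac{103220}{102498698639}$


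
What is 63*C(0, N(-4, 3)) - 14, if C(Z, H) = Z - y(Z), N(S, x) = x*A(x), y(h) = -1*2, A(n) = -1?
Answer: 112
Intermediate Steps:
y(h) = -2
N(S, x) = -x (N(S, x) = x*(-1) = -x)
C(Z, H) = 2 + Z (C(Z, H) = Z - 1*(-2) = Z + 2 = 2 + Z)
63*C(0, N(-4, 3)) - 14 = 63*(2 + 0) - 14 = 63*2 - 14 = 126 - 14 = 112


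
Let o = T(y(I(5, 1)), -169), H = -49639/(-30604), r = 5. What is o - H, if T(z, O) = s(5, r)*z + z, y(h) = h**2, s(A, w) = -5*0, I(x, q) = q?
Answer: -19035/30604 ≈ -0.62198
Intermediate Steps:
H = 49639/30604 (H = -49639*(-1/30604) = 49639/30604 ≈ 1.6220)
s(A, w) = 0
T(z, O) = z (T(z, O) = 0*z + z = 0 + z = z)
o = 1 (o = 1**2 = 1)
o - H = 1 - 1*49639/30604 = 1 - 49639/30604 = -19035/30604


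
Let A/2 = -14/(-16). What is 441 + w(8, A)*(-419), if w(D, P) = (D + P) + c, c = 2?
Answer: -17929/4 ≈ -4482.3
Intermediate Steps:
A = 7/4 (A = 2*(-14/(-16)) = 2*(-14*(-1/16)) = 2*(7/8) = 7/4 ≈ 1.7500)
w(D, P) = 2 + D + P (w(D, P) = (D + P) + 2 = 2 + D + P)
441 + w(8, A)*(-419) = 441 + (2 + 8 + 7/4)*(-419) = 441 + (47/4)*(-419) = 441 - 19693/4 = -17929/4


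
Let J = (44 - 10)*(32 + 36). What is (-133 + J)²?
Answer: 4748041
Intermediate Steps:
J = 2312 (J = 34*68 = 2312)
(-133 + J)² = (-133 + 2312)² = 2179² = 4748041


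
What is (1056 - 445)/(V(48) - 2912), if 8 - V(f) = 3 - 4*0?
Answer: -611/2907 ≈ -0.21018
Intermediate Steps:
V(f) = 5 (V(f) = 8 - (3 - 4*0) = 8 - (3 + 0) = 8 - 1*3 = 8 - 3 = 5)
(1056 - 445)/(V(48) - 2912) = (1056 - 445)/(5 - 2912) = 611/(-2907) = 611*(-1/2907) = -611/2907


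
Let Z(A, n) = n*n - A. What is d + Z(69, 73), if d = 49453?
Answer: 54713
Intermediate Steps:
Z(A, n) = n² - A
d + Z(69, 73) = 49453 + (73² - 1*69) = 49453 + (5329 - 69) = 49453 + 5260 = 54713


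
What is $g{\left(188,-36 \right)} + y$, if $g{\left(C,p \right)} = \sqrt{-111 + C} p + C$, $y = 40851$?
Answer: $41039 - 36 \sqrt{77} \approx 40723.0$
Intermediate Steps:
$g{\left(C,p \right)} = C + p \sqrt{-111 + C}$ ($g{\left(C,p \right)} = p \sqrt{-111 + C} + C = C + p \sqrt{-111 + C}$)
$g{\left(188,-36 \right)} + y = \left(188 - 36 \sqrt{-111 + 188}\right) + 40851 = \left(188 - 36 \sqrt{77}\right) + 40851 = 41039 - 36 \sqrt{77}$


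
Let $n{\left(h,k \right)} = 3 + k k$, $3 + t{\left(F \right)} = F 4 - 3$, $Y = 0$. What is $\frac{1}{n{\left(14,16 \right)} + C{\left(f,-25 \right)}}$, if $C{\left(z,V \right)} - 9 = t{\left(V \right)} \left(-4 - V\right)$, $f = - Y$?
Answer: $- \frac{1}{1958} \approx -0.00051073$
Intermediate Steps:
$t{\left(F \right)} = -6 + 4 F$ ($t{\left(F \right)} = -3 + \left(F 4 - 3\right) = -3 + \left(4 F - 3\right) = -3 + \left(-3 + 4 F\right) = -6 + 4 F$)
$n{\left(h,k \right)} = 3 + k^{2}$
$f = 0$ ($f = \left(-1\right) 0 = 0$)
$C{\left(z,V \right)} = 9 + \left(-6 + 4 V\right) \left(-4 - V\right)$
$\frac{1}{n{\left(14,16 \right)} + C{\left(f,-25 \right)}} = \frac{1}{\left(3 + 16^{2}\right) - \left(-283 + 2500\right)} = \frac{1}{\left(3 + 256\right) + \left(33 + 250 - 2500\right)} = \frac{1}{259 + \left(33 + 250 - 2500\right)} = \frac{1}{259 - 2217} = \frac{1}{-1958} = - \frac{1}{1958}$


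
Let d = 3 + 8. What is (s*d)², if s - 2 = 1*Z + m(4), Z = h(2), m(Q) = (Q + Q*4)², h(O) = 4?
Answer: 19945156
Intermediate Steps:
m(Q) = 25*Q² (m(Q) = (Q + 4*Q)² = (5*Q)² = 25*Q²)
Z = 4
d = 11
s = 406 (s = 2 + (1*4 + 25*4²) = 2 + (4 + 25*16) = 2 + (4 + 400) = 2 + 404 = 406)
(s*d)² = (406*11)² = 4466² = 19945156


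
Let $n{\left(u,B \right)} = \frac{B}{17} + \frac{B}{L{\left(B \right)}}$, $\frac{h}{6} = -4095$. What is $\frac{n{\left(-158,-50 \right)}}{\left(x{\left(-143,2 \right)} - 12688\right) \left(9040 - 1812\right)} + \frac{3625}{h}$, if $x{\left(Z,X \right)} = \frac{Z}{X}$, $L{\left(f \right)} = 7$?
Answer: $- \frac{43718480425}{296321064858} \approx -0.14754$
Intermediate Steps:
$h = -24570$ ($h = 6 \left(-4095\right) = -24570$)
$n{\left(u,B \right)} = \frac{24 B}{119}$ ($n{\left(u,B \right)} = \frac{B}{17} + \frac{B}{7} = \frac{24 B}{119}$)
$\frac{n{\left(-158,-50 \right)}}{\left(x{\left(-143,2 \right)} - 12688\right) \left(9040 - 1812\right)} + \frac{3625}{h} = \frac{\frac{24}{119} \left(-50\right)}{\left(- \frac{143}{2} - 12688\right) \left(9040 - 1812\right)} + \frac{3625}{-24570} = - \frac{1200}{119 \left(\left(-143\right) \frac{1}{2} - 12688\right) 7228} + 3625 \left(- \frac{1}{24570}\right) = - \frac{1200}{119 \left(- \frac{143}{2} - 12688\right) 7228} - \frac{725}{4914} = - \frac{1200}{119 \left(\left(- \frac{25519}{2}\right) 7228\right)} - \frac{725}{4914} = - \frac{1200}{119 \left(-92225666\right)} - \frac{725}{4914} = \left(- \frac{1200}{119}\right) \left(- \frac{1}{92225666}\right) - \frac{725}{4914} = \frac{600}{5487427127} - \frac{725}{4914} = - \frac{43718480425}{296321064858}$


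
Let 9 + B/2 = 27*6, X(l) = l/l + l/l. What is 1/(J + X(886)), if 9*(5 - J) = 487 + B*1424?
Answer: -9/436168 ≈ -2.0634e-5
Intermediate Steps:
X(l) = 2 (X(l) = 1 + 1 = 2)
B = 306 (B = -18 + 2*(27*6) = -18 + 2*162 = -18 + 324 = 306)
J = -436186/9 (J = 5 - (487 + 306*1424)/9 = 5 - (487 + 435744)/9 = 5 - 1/9*436231 = 5 - 436231/9 = -436186/9 ≈ -48465.)
1/(J + X(886)) = 1/(-436186/9 + 2) = 1/(-436168/9) = -9/436168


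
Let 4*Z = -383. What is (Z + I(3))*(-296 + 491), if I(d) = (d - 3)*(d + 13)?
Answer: -74685/4 ≈ -18671.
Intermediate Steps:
Z = -383/4 (Z = (¼)*(-383) = -383/4 ≈ -95.750)
I(d) = (-3 + d)*(13 + d)
(Z + I(3))*(-296 + 491) = (-383/4 + (-39 + 3² + 10*3))*(-296 + 491) = (-383/4 + (-39 + 9 + 30))*195 = (-383/4 + 0)*195 = -383/4*195 = -74685/4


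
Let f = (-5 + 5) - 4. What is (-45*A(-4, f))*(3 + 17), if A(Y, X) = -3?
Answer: 2700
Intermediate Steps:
f = -4 (f = 0 - 4 = -4)
(-45*A(-4, f))*(3 + 17) = (-45*(-3))*(3 + 17) = 135*20 = 2700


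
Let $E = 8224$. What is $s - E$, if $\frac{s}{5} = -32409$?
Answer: $-170269$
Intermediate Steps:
$s = -162045$ ($s = 5 \left(-32409\right) = -162045$)
$s - E = -162045 - 8224 = -170269$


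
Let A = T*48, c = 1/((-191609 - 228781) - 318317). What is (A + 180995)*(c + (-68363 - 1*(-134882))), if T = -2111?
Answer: 3914681103599644/738707 ≈ 5.2994e+9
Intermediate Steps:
c = -1/738707 (c = 1/(-420390 - 318317) = 1/(-738707) = -1/738707 ≈ -1.3537e-6)
A = -101328 (A = -2111*48 = -101328)
(A + 180995)*(c + (-68363 - 1*(-134882))) = (-101328 + 180995)*(-1/738707 + (-68363 - 1*(-134882))) = 79667*(-1/738707 + (-68363 + 134882)) = 79667*(-1/738707 + 66519) = 79667*(49138050932/738707) = 3914681103599644/738707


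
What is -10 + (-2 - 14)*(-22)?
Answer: 342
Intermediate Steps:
-10 + (-2 - 14)*(-22) = -10 - 16*(-22) = -10 + 352 = 342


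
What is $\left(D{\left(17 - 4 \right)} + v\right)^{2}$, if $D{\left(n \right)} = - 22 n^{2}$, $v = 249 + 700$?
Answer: $7667361$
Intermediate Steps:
$v = 949$
$\left(D{\left(17 - 4 \right)} + v\right)^{2} = \left(- 22 \left(17 - 4\right)^{2} + 949\right)^{2} = \left(- 22 \cdot 13^{2} + 949\right)^{2} = \left(\left(-22\right) 169 + 949\right)^{2} = \left(-3718 + 949\right)^{2} = \left(-2769\right)^{2} = 7667361$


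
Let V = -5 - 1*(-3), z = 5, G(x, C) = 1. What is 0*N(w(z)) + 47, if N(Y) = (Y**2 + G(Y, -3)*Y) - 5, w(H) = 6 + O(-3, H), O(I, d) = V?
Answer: 47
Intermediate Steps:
V = -2 (V = -5 + 3 = -2)
O(I, d) = -2
w(H) = 4 (w(H) = 6 - 2 = 4)
N(Y) = -5 + Y + Y**2 (N(Y) = (Y**2 + 1*Y) - 5 = (Y**2 + Y) - 5 = (Y + Y**2) - 5 = -5 + Y + Y**2)
0*N(w(z)) + 47 = 0*(-5 + 4 + 4**2) + 47 = 0*(-5 + 4 + 16) + 47 = 0*15 + 47 = 0 + 47 = 47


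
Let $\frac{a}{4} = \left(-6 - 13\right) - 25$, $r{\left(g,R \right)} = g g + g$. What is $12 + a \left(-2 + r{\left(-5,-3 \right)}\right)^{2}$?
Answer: $-57012$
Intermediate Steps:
$r{\left(g,R \right)} = g + g^{2}$ ($r{\left(g,R \right)} = g^{2} + g = g + g^{2}$)
$a = -176$ ($a = 4 \left(\left(-6 - 13\right) - 25\right) = 4 \left(-19 - 25\right) = 4 \left(-44\right) = -176$)
$12 + a \left(-2 + r{\left(-5,-3 \right)}\right)^{2} = 12 - 176 \left(-2 - 5 \left(1 - 5\right)\right)^{2} = 12 - 176 \left(-2 - -20\right)^{2} = 12 - 176 \left(-2 + 20\right)^{2} = 12 - 176 \cdot 18^{2} = 12 - 57024 = -57012$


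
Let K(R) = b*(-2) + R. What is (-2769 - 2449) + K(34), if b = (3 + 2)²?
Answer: -5234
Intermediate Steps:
b = 25 (b = 5² = 25)
K(R) = -50 + R (K(R) = 25*(-2) + R = -50 + R)
(-2769 - 2449) + K(34) = (-2769 - 2449) + (-50 + 34) = -5218 - 16 = -5234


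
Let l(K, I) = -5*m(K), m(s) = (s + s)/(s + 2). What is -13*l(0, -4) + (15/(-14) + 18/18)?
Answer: -1/14 ≈ -0.071429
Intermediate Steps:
m(s) = 2*s/(2 + s) (m(s) = (2*s)/(2 + s) = 2*s/(2 + s))
l(K, I) = -10*K/(2 + K)
-13*l(0, -4) + (15/(-14) + 18/18) = -(-130)*0/(2 + 0) + (15/(-14) + 18/18) = -(-130)*0/2 + (15*(-1/14) + 18*(1/18)) = -(-130)*0/2 + (-15/14 + 1) = -13*0 - 1/14 = 0 - 1/14 = -1/14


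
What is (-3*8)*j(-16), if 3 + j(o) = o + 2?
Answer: 408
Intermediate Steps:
j(o) = -1 + o (j(o) = -3 + (o + 2) = -3 + (2 + o) = -1 + o)
(-3*8)*j(-16) = (-3*8)*(-1 - 16) = -24*(-17) = 408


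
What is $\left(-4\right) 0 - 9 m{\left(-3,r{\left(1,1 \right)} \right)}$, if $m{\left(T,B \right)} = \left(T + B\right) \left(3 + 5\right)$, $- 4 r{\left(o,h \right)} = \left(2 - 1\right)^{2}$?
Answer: $234$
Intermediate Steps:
$r{\left(o,h \right)} = - \frac{1}{4}$ ($r{\left(o,h \right)} = - \frac{\left(2 - 1\right)^{2}}{4} = - \frac{1^{2}}{4} = \left(- \frac{1}{4}\right) 1 = - \frac{1}{4}$)
$m{\left(T,B \right)} = 8 B + 8 T$ ($m{\left(T,B \right)} = \left(B + T\right) 8 = 8 B + 8 T$)
$\left(-4\right) 0 - 9 m{\left(-3,r{\left(1,1 \right)} \right)} = \left(-4\right) 0 - 9 \left(8 \left(- \frac{1}{4}\right) + 8 \left(-3\right)\right) = 0 - 9 \left(-2 - 24\right) = 0 - -234 = 0 + 234 = 234$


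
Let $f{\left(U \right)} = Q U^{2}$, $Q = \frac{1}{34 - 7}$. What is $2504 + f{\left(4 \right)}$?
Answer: $\frac{67624}{27} \approx 2504.6$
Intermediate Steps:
$Q = \frac{1}{27} \approx 0.037037$
$f{\left(U \right)} = \frac{U^{2}}{27}$
$2504 + f{\left(4 \right)} = 2504 + \frac{4^{2}}{27} = 2504 + \frac{1}{27} \cdot 16 = 2504 + \frac{16}{27} = \frac{67624}{27}$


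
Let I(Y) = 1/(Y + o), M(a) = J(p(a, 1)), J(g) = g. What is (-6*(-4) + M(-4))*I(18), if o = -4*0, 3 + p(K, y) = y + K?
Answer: 1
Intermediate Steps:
p(K, y) = -3 + K + y (p(K, y) = -3 + (y + K) = -3 + (K + y) = -3 + K + y)
M(a) = -2 + a (M(a) = -3 + a + 1 = -2 + a)
o = 0
I(Y) = 1/Y (I(Y) = 1/(Y + 0) = 1/Y)
(-6*(-4) + M(-4))*I(18) = (-6*(-4) + (-2 - 4))/18 = (24 - 6)*(1/18) = 18*(1/18) = 1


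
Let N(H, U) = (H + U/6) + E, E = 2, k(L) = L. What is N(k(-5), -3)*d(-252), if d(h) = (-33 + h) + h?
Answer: 3759/2 ≈ 1879.5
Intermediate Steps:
N(H, U) = 2 + H + U/6 (N(H, U) = (H + U/6) + 2 = 2 + H + U/6)
d(h) = -33 + 2*h
N(k(-5), -3)*d(-252) = (2 - 5 + (⅙)*(-3))*(-33 + 2*(-252)) = (2 - 5 - ½)*(-33 - 504) = -7/2*(-537) = 3759/2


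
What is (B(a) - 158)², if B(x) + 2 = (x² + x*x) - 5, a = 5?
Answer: 13225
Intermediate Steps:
B(x) = -7 + 2*x² (B(x) = -2 + ((x² + x*x) - 5) = -2 + ((x² + x²) - 5) = -2 + (2*x² - 5) = -2 + (-5 + 2*x²) = -7 + 2*x²)
(B(a) - 158)² = ((-7 + 2*5²) - 158)² = ((-7 + 2*25) - 158)² = ((-7 + 50) - 158)² = (43 - 158)² = (-115)² = 13225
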